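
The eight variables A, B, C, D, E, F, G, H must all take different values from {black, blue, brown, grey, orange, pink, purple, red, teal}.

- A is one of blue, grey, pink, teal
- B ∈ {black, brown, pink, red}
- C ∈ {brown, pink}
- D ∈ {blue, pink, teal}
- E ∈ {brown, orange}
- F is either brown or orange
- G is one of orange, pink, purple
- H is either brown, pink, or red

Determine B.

E and F share exactly the 2 values {brown, orange}; by pigeonhole those values go to them, so strike brown, orange from B, C, G, H.
C's domain is down to {pink}, so C = pink. Eliminate pink elsewhere: A, B, D, G, H.
G's domain is down to {purple}, so G = purple.
That leaves H = red. So B can't be red.
So B = black.

black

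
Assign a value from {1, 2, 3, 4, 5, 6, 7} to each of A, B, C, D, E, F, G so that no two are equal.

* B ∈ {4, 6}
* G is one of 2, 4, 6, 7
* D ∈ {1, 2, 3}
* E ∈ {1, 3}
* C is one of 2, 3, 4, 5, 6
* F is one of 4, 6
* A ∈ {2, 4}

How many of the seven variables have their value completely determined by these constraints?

The 7 variables draw from only 7 values {1, 2, 3, 4, 5, 6, 7}, so each is used; only C can be 5, hence C = 5.
Among the 6 still-open variables, 7 fits only G (and all 6 values in {1, 2, 3, 4, 6, 7} must be used), so G = 7.
B and F between them cover only {4, 6} — a naked pair. Remove those values from A.
A must be 2 (only option left). Remove 2 from D.
Determined: A=2, C=5, G=7. The other variables each still have more than one consistent value. That makes 3.

3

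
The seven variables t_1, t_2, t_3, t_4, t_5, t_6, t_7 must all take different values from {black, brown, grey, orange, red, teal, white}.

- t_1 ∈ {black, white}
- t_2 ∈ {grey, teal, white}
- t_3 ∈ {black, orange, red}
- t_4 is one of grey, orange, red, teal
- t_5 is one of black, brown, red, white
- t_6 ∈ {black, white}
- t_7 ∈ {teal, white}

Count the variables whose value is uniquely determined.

The 7 variables draw from only 7 values {black, brown, grey, orange, red, teal, white}, so each is used; only t_5 can be brown, hence t_5 = brown.
t_1 and t_6 between them cover only {black, white} — a naked pair. Remove those values from t_2, t_3, t_7.
t_7 has just one choice, so t_7 = teal. So t_2, t_4 can't be teal.
t_2 has just one choice, so t_2 = grey. Eliminate grey elsewhere: t_4.
Determined: t_2=grey, t_5=brown, t_7=teal. The other variables each still have more than one consistent value. That makes 3.

3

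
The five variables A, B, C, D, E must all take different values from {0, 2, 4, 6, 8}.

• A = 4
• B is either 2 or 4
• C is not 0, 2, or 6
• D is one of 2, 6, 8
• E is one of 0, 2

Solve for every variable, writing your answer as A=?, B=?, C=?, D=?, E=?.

A=4, B=2, C=8, D=6, E=0

A has just one choice, so A = 4. Eliminate 4 elsewhere: B, C.
B must be 2 (only option left). Eliminate 2 elsewhere: D, E.
C has just one choice, so C = 8. So D can't be 8.
D has just one choice, so D = 6.
E has just one choice, so E = 0.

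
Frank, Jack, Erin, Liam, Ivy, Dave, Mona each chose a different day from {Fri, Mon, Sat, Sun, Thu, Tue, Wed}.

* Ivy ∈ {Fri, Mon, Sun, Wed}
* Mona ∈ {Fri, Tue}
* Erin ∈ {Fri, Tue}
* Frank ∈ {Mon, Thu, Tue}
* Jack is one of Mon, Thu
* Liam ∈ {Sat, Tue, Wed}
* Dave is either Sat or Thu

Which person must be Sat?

Dave

Among the 7 variables, Sun fits only Ivy (and all 7 values in {Fri, Mon, Sat, Sun, Thu, Tue, Wed} must be used), so Ivy = Sun.
Among the 6 still-open variables, Wed fits only Liam (and all 6 values in {Fri, Mon, Sat, Thu, Tue, Wed} must be used), so Liam = Wed.
Among the 5 still-open variables, Sat fits only Dave (and all 5 values in {Fri, Mon, Sat, Thu, Tue} must be used), so Dave = Sat.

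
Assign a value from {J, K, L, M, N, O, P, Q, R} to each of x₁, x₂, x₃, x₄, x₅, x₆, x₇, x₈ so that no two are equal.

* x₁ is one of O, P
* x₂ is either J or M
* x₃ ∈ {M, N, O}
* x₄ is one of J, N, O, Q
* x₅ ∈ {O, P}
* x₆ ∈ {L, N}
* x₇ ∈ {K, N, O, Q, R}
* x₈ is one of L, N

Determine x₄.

The 2 variables x₁ and x₅ are confined to {O, P}, which locks those values in; drop them from x₃, x₄, x₇.
x₆ and x₈ share exactly the 2 values {L, N}; by pigeonhole those values go to them, so strike L, N from x₃, x₄, x₇.
x₃ has just one choice, so x₃ = M. So x₂ can't be M.
x₂ must be J (only option left). Strike J from x₄.
So x₄ = Q.

Q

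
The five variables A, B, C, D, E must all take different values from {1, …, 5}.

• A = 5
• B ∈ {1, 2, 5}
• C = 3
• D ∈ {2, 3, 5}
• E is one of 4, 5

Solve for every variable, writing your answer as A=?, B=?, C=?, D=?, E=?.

A's domain is down to {5}, so A = 5. Strike 5 from B, D, E.
That leaves C = 3. So D can't be 3.
D must be 2 (only option left). Eliminate 2 elsewhere: B.
E's domain is down to {4}, so E = 4.
B has just one choice, so B = 1.

A=5, B=1, C=3, D=2, E=4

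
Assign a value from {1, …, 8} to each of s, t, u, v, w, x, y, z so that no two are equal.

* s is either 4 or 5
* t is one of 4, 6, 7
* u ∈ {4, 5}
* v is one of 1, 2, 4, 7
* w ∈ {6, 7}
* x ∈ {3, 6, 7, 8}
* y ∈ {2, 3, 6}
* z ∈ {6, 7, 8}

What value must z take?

8

The 8 variables draw from only 8 values {1, 2, 3, 4, 5, 6, 7, 8}, so each is used; only v can be 1, hence v = 1.
The 7 still-open variables together cover exactly {2, 3, 4, 5, 6, 7, 8} — 7 values for 7 variables — and 2 appears only in y's list, so y = 2.
The 6 still-open variables draw from only 6 values {3, 4, 5, 6, 7, 8}, so each is used; only x can be 3, hence x = 3.
The 5 still-open variables together cover exactly {4, 5, 6, 7, 8} — 5 values for 5 variables — and 8 appears only in z's list, so z = 8.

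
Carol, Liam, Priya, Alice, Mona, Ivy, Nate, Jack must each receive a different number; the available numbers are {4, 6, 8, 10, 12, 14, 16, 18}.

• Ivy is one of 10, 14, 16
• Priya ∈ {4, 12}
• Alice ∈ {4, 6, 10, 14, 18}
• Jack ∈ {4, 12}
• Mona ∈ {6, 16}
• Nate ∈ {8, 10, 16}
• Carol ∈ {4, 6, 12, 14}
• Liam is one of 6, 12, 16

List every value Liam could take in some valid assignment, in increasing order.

6, 16

The 8 variables draw from only 8 values {4, 6, 8, 10, 12, 14, 16, 18}, so each is used; only Nate can be 8, hence Nate = 8.
The 7 still-open variables draw from only 7 values {4, 6, 10, 12, 14, 16, 18}, so each is used; only Alice can be 18, hence Alice = 18.
Among the 6 still-open variables, 10 fits only Ivy (and all 6 values in {4, 6, 10, 12, 14, 16} must be used), so Ivy = 10.
Among the 5 still-open variables, 14 fits only Carol (and all 5 values in {4, 6, 12, 14, 16} must be used), so Carol = 14.
Priya and Jack between them cover only {4, 12} — a naked pair. Remove those values from Liam.
No further eliminations apply; Liam can still be any of 6, 16.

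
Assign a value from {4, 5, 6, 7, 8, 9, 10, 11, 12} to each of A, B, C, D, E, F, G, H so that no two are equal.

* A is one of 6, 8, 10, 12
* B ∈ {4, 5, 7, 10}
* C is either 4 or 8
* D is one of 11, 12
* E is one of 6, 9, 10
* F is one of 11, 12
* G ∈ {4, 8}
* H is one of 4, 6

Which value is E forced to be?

9

C and G between them cover only {4, 8} — a naked pair. Remove those values from A, B, H.
That leaves H = 6. Eliminate 6 elsewhere: A, E.
D and F share exactly the 2 values {11, 12}; by pigeonhole those values go to them, so strike 11, 12 from A.
A must be 10 (only option left). So B, E can't be 10.
So E = 9.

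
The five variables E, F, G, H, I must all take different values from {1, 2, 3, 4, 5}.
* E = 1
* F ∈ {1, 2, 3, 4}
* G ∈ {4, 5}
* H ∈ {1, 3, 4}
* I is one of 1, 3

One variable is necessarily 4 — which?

E has just one choice, so E = 1. So F, H, I can't be 1.
That leaves I = 3. Strike 3 from F, H.
So 4 goes to H.

H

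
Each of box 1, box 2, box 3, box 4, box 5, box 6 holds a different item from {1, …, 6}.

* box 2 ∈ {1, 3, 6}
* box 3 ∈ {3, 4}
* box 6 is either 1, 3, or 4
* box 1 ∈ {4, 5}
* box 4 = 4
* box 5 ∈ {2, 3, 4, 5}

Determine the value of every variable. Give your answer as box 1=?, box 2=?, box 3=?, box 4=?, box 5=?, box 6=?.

box 4's domain is down to {4}, so box 4 = 4. Remove 4 from box 1, box 3, box 5, box 6.
box 1 has just one choice, so box 1 = 5. Strike 5 from box 5.
That leaves box 3 = 3. Remove 3 from box 2, box 5, box 6.
box 5's domain is down to {2}, so box 5 = 2.
box 6 has just one choice, so box 6 = 1. Strike 1 from box 2.
That leaves box 2 = 6.

box 1=5, box 2=6, box 3=3, box 4=4, box 5=2, box 6=1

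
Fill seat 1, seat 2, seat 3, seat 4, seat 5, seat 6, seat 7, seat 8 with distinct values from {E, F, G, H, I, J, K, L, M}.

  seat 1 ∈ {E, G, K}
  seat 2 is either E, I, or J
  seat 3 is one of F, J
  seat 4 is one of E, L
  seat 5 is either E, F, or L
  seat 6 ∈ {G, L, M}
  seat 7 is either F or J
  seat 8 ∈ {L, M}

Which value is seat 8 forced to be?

Among the 8 variables, I fits only seat 2 (and all 8 values in {E, F, G, I, J, K, L, M} must be used), so seat 2 = I.
The 7 still-open variables together cover exactly {E, F, G, J, K, L, M} — 7 values for 7 variables — and K appears only in seat 1's list, so seat 1 = K.
Among the 6 still-open variables, G fits only seat 6 (and all 6 values in {E, F, G, J, L, M} must be used), so seat 6 = G.
Among the 5 still-open variables, M fits only seat 8 (and all 5 values in {E, F, J, L, M} must be used), so seat 8 = M.

M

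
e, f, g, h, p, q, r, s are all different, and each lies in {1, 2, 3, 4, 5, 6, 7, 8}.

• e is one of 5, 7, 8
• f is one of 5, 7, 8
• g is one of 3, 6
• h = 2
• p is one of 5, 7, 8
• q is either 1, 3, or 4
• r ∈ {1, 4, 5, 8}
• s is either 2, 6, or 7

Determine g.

h must be 2 (only option left). Remove 2 from s.
e, f, p between them cover only {5, 7, 8} — a naked triple. Remove those values from r, s.
s's domain is down to {6}, so s = 6. Eliminate 6 elsewhere: g.
So g = 3.

3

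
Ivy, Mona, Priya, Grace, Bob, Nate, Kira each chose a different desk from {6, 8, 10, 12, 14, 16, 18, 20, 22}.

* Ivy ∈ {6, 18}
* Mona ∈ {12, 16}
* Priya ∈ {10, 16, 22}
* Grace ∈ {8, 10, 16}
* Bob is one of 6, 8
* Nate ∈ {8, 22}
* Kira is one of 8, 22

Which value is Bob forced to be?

The 7 variables draw from only 7 values {6, 8, 10, 12, 16, 18, 22}, so each is used; only Mona can be 12, hence Mona = 12.
Among the 6 still-open variables, 18 fits only Ivy (and all 6 values in {6, 8, 10, 16, 18, 22} must be used), so Ivy = 18.
The 5 still-open variables together cover exactly {6, 8, 10, 16, 22} — 5 values for 5 variables — and 6 appears only in Bob's list, so Bob = 6.

6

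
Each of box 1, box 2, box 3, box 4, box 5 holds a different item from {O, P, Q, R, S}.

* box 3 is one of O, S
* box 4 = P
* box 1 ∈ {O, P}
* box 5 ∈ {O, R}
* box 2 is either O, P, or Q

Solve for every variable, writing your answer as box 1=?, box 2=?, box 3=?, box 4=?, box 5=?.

box 1=O, box 2=Q, box 3=S, box 4=P, box 5=R

box 4's domain is down to {P}, so box 4 = P. So box 1, box 2 can't be P.
box 1 must be O (only option left). Eliminate O elsewhere: box 2, box 3, box 5.
box 2's domain is down to {Q}, so box 2 = Q.
box 3 has just one choice, so box 3 = S.
box 5 must be R (only option left).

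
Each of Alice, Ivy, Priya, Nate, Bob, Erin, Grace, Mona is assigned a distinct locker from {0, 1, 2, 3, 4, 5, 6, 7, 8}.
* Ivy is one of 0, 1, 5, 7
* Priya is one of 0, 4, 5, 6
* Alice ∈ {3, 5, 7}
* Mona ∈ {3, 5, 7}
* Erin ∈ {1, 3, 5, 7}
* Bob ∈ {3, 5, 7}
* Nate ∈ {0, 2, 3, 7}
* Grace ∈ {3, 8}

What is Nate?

Alice, Bob, Mona share exactly the 3 values {3, 5, 7}; by pigeonhole those values go to them, so strike 3, 5, 7 from Ivy, Priya, Nate, Erin, Grace.
Erin must be 1 (only option left). Remove 1 from Ivy.
That leaves Grace = 8.
Ivy has just one choice, so Ivy = 0. So Priya, Nate can't be 0.
So Nate = 2.

2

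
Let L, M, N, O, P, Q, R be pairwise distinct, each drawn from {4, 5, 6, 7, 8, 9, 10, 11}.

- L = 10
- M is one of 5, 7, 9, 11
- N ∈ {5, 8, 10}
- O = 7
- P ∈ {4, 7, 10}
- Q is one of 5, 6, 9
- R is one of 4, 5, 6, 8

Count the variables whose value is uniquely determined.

L must be 10 (only option left). So N, P can't be 10.
That leaves O = 7. Strike 7 from M, P.
P must be 4 (only option left). Remove 4 from R.
Determined: L=10, O=7, P=4. The other variables each still have more than one consistent value. That makes 3.

3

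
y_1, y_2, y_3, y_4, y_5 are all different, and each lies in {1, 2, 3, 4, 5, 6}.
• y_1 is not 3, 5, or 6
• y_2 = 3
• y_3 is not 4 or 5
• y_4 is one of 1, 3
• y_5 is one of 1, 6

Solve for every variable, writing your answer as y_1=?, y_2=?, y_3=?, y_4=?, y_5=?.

y_1=4, y_2=3, y_3=2, y_4=1, y_5=6

y_2 has just one choice, so y_2 = 3. Strike 3 from y_3, y_4.
That leaves y_4 = 1. Eliminate 1 elsewhere: y_1, y_3, y_5.
y_5's domain is down to {6}, so y_5 = 6. So y_3 can't be 6.
y_3's domain is down to {2}, so y_3 = 2. So y_1 can't be 2.
That leaves y_1 = 4.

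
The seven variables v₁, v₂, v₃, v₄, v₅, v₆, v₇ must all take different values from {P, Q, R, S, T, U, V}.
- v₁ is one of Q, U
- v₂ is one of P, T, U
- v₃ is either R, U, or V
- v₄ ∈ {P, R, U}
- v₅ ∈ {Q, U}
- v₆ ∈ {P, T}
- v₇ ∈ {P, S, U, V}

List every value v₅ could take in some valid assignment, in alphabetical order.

Q, U

The 7 variables draw from only 7 values {P, Q, R, S, T, U, V}, so each is used; only v₇ can be S, hence v₇ = S.
Among the 6 still-open variables, V fits only v₃ (and all 6 values in {P, Q, R, T, U, V} must be used), so v₃ = V.
The 5 still-open variables draw from only 5 values {P, Q, R, T, U}, so each is used; only v₄ can be R, hence v₄ = R.
v₁ and v₅ between them cover only {Q, U} — a naked pair. Remove those values from v₂.
No further eliminations apply; v₅ can still be any of Q, U.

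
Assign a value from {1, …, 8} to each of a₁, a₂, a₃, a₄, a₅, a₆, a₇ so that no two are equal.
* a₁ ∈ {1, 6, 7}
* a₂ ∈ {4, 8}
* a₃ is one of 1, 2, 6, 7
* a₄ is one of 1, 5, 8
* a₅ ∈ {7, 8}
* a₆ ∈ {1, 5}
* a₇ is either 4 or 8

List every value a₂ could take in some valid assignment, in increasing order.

The 7 variables together cover exactly {1, 2, 4, 5, 6, 7, 8} — 7 values for 7 variables — and 2 appears only in a₃'s list, so a₃ = 2.
The 6 still-open variables draw from only 6 values {1, 4, 5, 6, 7, 8}, so each is used; only a₁ can be 6, hence a₁ = 6.
The 5 still-open variables draw from only 5 values {1, 4, 5, 7, 8}, so each is used; only a₅ can be 7, hence a₅ = 7.
The 2 variables a₂ and a₇ are confined to {4, 8}, which locks those values in; drop them from a₄.
No further eliminations apply; a₂ can still be any of 4, 8.

4, 8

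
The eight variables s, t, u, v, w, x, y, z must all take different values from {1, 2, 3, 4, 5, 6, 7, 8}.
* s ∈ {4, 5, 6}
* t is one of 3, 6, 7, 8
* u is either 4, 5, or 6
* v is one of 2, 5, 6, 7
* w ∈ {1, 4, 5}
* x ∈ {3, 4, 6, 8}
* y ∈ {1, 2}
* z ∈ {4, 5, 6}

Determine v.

s, u, z between them cover only {4, 5, 6} — a naked triple. Remove those values from t, v, w, x.
w must be 1 (only option left). So y can't be 1.
That leaves y = 2. Eliminate 2 elsewhere: v.
So v = 7.

7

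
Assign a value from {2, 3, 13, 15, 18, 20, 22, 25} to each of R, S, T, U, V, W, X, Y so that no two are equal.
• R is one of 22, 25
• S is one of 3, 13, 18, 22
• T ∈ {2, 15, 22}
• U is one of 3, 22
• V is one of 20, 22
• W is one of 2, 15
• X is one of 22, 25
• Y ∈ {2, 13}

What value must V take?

20

Among the 8 variables, 18 fits only S (and all 8 values in {2, 3, 13, 15, 18, 20, 22, 25} must be used), so S = 18.
Among the 7 still-open variables, 3 fits only U (and all 7 values in {2, 3, 13, 15, 20, 22, 25} must be used), so U = 3.
The 6 still-open variables together cover exactly {2, 13, 15, 20, 22, 25} — 6 values for 6 variables — and 13 appears only in Y's list, so Y = 13.
The 5 still-open variables together cover exactly {2, 15, 20, 22, 25} — 5 values for 5 variables — and 20 appears only in V's list, so V = 20.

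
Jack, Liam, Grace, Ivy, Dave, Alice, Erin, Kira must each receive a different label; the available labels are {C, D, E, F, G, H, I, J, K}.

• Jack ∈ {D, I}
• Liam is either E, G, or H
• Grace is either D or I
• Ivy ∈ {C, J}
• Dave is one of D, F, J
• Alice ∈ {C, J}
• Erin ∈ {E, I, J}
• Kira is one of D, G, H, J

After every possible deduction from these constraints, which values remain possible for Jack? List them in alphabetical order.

The 8 variables draw from only 8 values {C, D, E, F, G, H, I, J}, so each is used; only Dave can be F, hence Dave = F.
Jack and Grace share exactly the 2 values {D, I}; by pigeonhole those values go to them, so strike D, I from Erin, Kira.
The 2 variables Ivy and Alice are confined to {C, J}, which locks those values in; drop them from Erin, Kira.
Erin's domain is down to {E}, so Erin = E. Remove E from Liam.
No further eliminations apply; Jack can still be any of D, I.

D, I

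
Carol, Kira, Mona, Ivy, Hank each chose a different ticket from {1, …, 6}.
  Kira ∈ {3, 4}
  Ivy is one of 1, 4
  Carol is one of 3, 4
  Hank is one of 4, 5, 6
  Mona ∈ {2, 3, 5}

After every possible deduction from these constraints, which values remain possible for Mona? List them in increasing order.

The 2 variables Carol and Kira are confined to {3, 4}, which locks those values in; drop them from Mona, Ivy, Hank.
That leaves Ivy = 1.
No further eliminations apply; Mona can still be any of 2, 5.

2, 5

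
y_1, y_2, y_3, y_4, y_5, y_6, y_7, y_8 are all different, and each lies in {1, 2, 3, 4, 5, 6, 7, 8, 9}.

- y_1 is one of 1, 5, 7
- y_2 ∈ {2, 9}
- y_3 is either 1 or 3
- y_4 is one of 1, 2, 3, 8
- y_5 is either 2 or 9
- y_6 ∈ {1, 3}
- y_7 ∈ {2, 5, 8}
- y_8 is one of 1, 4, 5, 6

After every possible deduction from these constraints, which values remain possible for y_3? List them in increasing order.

1, 3

y_2 and y_5 between them cover only {2, 9} — a naked pair. Remove those values from y_4, y_7.
y_3 and y_6 share exactly the 2 values {1, 3}; by pigeonhole those values go to them, so strike 1, 3 from y_1, y_4, y_8.
y_4 has just one choice, so y_4 = 8. So y_7 can't be 8.
y_7 must be 5 (only option left). Eliminate 5 elsewhere: y_1, y_8.
y_1 must be 7 (only option left).
No further eliminations apply; y_3 can still be any of 1, 3.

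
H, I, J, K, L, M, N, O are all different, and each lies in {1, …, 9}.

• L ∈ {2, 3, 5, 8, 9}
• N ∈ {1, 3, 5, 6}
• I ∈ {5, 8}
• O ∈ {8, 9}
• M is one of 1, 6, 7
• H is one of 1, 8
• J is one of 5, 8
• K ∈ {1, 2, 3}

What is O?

Among the 8 variables, 7 fits only M (and all 8 values in {1, 2, 3, 5, 6, 7, 8, 9} must be used), so M = 7.
Among the 7 still-open variables, 6 fits only N (and all 7 values in {1, 2, 3, 5, 6, 8, 9} must be used), so N = 6.
The 2 variables I and J are confined to {5, 8}, which locks those values in; drop them from H, L, O.
So O = 9.

9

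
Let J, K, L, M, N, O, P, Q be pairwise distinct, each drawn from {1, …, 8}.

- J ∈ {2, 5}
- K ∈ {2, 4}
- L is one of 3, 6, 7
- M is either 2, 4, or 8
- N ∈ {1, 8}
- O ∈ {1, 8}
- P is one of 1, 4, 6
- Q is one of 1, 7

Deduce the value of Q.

7

The 8 variables together cover exactly {1, 2, 3, 4, 5, 6, 7, 8} — 8 values for 8 variables — and 3 appears only in L's list, so L = 3.
The 7 still-open variables together cover exactly {1, 2, 4, 5, 6, 7, 8} — 7 values for 7 variables — and 5 appears only in J's list, so J = 5.
Among the 6 still-open variables, 6 fits only P (and all 6 values in {1, 2, 4, 6, 7, 8} must be used), so P = 6.
The 5 still-open variables together cover exactly {1, 2, 4, 7, 8} — 5 values for 5 variables — and 7 appears only in Q's list, so Q = 7.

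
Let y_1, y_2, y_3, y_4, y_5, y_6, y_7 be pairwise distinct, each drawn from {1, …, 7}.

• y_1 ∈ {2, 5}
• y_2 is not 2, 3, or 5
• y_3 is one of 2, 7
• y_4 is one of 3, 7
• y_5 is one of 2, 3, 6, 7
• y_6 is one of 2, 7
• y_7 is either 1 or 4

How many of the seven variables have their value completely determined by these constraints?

The 7 variables draw from only 7 values {1, 2, 3, 4, 5, 6, 7}, so each is used; only y_1 can be 5, hence y_1 = 5.
y_3 and y_6 share exactly the 2 values {2, 7}; by pigeonhole those values go to them, so strike 2, 7 from y_2, y_4, y_5.
y_4 must be 3 (only option left). Remove 3 from y_5.
y_5's domain is down to {6}, so y_5 = 6. Eliminate 6 elsewhere: y_2.
Determined: y_1=5, y_4=3, y_5=6. The other variables each still have more than one consistent value. That makes 3.

3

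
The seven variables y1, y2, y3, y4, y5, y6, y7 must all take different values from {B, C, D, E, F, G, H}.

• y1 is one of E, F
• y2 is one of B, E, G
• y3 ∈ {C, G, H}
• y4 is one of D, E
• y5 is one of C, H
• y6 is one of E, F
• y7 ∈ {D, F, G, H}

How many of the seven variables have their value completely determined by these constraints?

The 7 variables together cover exactly {B, C, D, E, F, G, H} — 7 values for 7 variables — and B appears only in y2's list, so y2 = B.
The 2 variables y1 and y6 are confined to {E, F}, which locks those values in; drop them from y4, y7.
y4 must be D (only option left). Strike D from y7.
Determined: y2=B, y4=D. The other variables each still have more than one consistent value. That makes 2.

2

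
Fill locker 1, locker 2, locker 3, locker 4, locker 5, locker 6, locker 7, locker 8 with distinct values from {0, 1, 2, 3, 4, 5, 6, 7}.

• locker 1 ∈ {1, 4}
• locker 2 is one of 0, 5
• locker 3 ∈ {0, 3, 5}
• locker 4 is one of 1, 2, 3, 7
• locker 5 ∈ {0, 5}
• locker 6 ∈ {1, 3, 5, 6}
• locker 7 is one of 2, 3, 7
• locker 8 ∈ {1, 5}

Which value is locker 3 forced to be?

3

The 8 variables together cover exactly {0, 1, 2, 3, 4, 5, 6, 7} — 8 values for 8 variables — and 4 appears only in locker 1's list, so locker 1 = 4.
The 7 still-open variables draw from only 7 values {0, 1, 2, 3, 5, 6, 7}, so each is used; only locker 6 can be 6, hence locker 6 = 6.
The 2 variables locker 2 and locker 5 are confined to {0, 5}, which locks those values in; drop them from locker 3, locker 8.
So locker 3 = 3.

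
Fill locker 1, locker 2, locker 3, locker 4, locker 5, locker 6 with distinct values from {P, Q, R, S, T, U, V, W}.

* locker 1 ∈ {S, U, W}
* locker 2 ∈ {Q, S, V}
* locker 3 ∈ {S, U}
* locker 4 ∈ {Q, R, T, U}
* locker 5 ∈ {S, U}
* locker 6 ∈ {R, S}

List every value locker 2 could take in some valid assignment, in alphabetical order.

Q, V

The 2 variables locker 3 and locker 5 are confined to {S, U}, which locks those values in; drop them from locker 1, locker 2, locker 4, locker 6.
locker 1's domain is down to {W}, so locker 1 = W.
locker 6's domain is down to {R}, so locker 6 = R. So locker 4 can't be R.
No further eliminations apply; locker 2 can still be any of Q, V.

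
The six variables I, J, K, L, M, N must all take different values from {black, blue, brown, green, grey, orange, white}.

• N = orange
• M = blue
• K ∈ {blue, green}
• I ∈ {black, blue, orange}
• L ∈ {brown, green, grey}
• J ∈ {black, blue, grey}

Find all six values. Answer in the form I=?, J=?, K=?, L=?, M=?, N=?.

M has just one choice, so M = blue. Strike blue from I, J, K.
That leaves N = orange. Eliminate orange elsewhere: I.
That leaves I = black. Strike black from J.
That leaves J = grey. Remove grey from L.
K must be green (only option left). Strike green from L.
L must be brown (only option left).

I=black, J=grey, K=green, L=brown, M=blue, N=orange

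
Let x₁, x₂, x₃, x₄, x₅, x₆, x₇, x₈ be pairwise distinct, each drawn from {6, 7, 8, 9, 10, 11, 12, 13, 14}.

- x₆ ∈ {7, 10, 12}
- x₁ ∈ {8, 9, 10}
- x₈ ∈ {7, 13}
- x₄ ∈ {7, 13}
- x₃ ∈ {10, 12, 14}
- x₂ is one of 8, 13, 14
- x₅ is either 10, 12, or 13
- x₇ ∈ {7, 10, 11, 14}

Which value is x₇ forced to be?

The 8 variables together cover exactly {7, 8, 9, 10, 11, 12, 13, 14} — 8 values for 8 variables — and 9 appears only in x₁'s list, so x₁ = 9.
The 7 still-open variables together cover exactly {7, 8, 10, 11, 12, 13, 14} — 7 values for 7 variables — and 8 appears only in x₂'s list, so x₂ = 8.
Among the 6 still-open variables, 11 fits only x₇ (and all 6 values in {7, 10, 11, 12, 13, 14} must be used), so x₇ = 11.

11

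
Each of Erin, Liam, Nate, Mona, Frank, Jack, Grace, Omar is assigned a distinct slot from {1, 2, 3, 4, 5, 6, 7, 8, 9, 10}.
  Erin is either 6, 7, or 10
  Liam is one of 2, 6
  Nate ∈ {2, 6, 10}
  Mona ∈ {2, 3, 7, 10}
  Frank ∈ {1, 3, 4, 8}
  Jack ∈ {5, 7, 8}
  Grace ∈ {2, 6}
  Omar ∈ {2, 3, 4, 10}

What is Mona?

Liam and Grace between them cover only {2, 6} — a naked pair. Remove those values from Erin, Nate, Mona, Omar.
Nate's domain is down to {10}, so Nate = 10. Remove 10 from Erin, Mona, Omar.
Erin must be 7 (only option left). Remove 7 from Mona, Jack.
So Mona = 3.

3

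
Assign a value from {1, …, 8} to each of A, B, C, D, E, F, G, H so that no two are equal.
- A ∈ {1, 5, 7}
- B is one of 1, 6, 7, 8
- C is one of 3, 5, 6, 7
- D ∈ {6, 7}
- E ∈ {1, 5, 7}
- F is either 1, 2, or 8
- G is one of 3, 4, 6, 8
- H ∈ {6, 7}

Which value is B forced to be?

8

The 8 variables together cover exactly {1, 2, 3, 4, 5, 6, 7, 8} — 8 values for 8 variables — and 2 appears only in F's list, so F = 2.
The 7 still-open variables together cover exactly {1, 3, 4, 5, 6, 7, 8} — 7 values for 7 variables — and 4 appears only in G's list, so G = 4.
Among the 6 still-open variables, 3 fits only C (and all 6 values in {1, 3, 5, 6, 7, 8} must be used), so C = 3.
The 5 still-open variables draw from only 5 values {1, 5, 6, 7, 8}, so each is used; only B can be 8, hence B = 8.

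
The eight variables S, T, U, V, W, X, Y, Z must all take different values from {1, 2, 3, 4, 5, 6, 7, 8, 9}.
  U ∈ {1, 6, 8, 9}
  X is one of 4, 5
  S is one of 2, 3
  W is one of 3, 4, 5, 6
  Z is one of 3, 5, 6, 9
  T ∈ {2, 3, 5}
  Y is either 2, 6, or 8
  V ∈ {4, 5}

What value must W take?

Among the 8 variables, 1 fits only U (and all 8 values in {1, 2, 3, 4, 5, 6, 8, 9} must be used), so U = 1.
Among the 7 still-open variables, 8 fits only Y (and all 7 values in {2, 3, 4, 5, 6, 8, 9} must be used), so Y = 8.
The 6 still-open variables draw from only 6 values {2, 3, 4, 5, 6, 9}, so each is used; only Z can be 9, hence Z = 9.
The 5 still-open variables draw from only 5 values {2, 3, 4, 5, 6}, so each is used; only W can be 6, hence W = 6.

6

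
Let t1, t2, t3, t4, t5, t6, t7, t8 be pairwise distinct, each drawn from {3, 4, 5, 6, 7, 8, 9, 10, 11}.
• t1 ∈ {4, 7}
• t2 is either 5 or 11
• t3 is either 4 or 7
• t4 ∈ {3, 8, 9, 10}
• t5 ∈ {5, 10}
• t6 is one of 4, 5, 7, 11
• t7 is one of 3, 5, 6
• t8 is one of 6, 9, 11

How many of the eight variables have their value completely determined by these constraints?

The 2 variables t1 and t3 are confined to {4, 7}, which locks those values in; drop them from t6.
The 2 variables t2 and t6 are confined to {5, 11}, which locks those values in; drop them from t5, t7, t8.
That leaves t5 = 10. Eliminate 10 elsewhere: t4.
Determined: t5=10. The other variables each still have more than one consistent value. That makes 1.

1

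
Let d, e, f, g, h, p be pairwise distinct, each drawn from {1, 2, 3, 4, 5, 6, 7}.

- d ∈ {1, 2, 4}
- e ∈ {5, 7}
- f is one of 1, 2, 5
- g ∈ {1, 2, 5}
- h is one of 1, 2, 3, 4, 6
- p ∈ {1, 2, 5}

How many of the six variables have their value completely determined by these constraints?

The 3 variables f, g, p are confined to {1, 2, 5}, which locks those values in; drop them from d, e, h.
d has just one choice, so d = 4. Remove 4 from h.
e's domain is down to {7}, so e = 7.
Determined: d=4, e=7. The other variables each still have more than one consistent value. That makes 2.

2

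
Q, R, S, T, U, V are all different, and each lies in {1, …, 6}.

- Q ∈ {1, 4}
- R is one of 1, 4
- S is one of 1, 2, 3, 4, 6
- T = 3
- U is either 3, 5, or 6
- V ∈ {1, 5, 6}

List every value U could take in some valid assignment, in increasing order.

T has just one choice, so T = 3. Strike 3 from S, U.
Among the 5 still-open variables, 2 fits only S (and all 5 values in {1, 2, 4, 5, 6} must be used), so S = 2.
The 2 variables Q and R are confined to {1, 4}, which locks those values in; drop them from V.
No further eliminations apply; U can still be any of 5, 6.

5, 6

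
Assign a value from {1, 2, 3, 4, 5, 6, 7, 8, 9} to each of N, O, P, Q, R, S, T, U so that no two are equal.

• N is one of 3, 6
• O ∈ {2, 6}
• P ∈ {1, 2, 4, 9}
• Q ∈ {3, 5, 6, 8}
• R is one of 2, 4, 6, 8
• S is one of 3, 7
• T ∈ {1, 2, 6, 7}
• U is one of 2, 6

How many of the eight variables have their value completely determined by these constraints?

3

O and U between them cover only {2, 6} — a naked pair. Remove those values from N, P, Q, R, T.
N must be 3 (only option left). So Q, S can't be 3.
S's domain is down to {7}, so S = 7. Remove 7 from T.
T has just one choice, so T = 1. Remove 1 from P.
Determined: N=3, S=7, T=1. The other variables each still have more than one consistent value. That makes 3.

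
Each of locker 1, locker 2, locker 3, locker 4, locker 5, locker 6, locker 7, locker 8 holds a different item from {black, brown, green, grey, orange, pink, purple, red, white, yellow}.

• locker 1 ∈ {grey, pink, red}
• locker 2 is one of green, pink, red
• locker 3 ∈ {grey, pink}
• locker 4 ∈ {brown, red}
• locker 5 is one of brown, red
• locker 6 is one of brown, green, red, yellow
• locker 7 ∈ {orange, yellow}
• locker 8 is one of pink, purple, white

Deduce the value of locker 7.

locker 4 and locker 5 between them cover only {brown, red} — a naked pair. Remove those values from locker 1, locker 2, locker 6.
locker 1 and locker 3 between them cover only {grey, pink} — a naked pair. Remove those values from locker 2, locker 8.
That leaves locker 2 = green. Remove green from locker 6.
locker 6 must be yellow (only option left). Strike yellow from locker 7.
So locker 7 = orange.

orange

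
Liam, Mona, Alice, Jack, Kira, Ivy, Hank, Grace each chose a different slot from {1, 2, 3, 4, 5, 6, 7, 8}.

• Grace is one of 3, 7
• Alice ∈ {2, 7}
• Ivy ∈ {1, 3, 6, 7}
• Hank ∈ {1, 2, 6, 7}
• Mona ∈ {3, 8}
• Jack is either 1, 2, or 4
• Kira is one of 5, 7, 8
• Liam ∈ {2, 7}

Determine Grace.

Among the 8 variables, 4 fits only Jack (and all 8 values in {1, 2, 3, 4, 5, 6, 7, 8} must be used), so Jack = 4.
The 7 still-open variables together cover exactly {1, 2, 3, 5, 6, 7, 8} — 7 values for 7 variables — and 5 appears only in Kira's list, so Kira = 5.
The 6 still-open variables together cover exactly {1, 2, 3, 6, 7, 8} — 6 values for 6 variables — and 8 appears only in Mona's list, so Mona = 8.
Liam and Alice share exactly the 2 values {2, 7}; by pigeonhole those values go to them, so strike 2, 7 from Ivy, Hank, Grace.
So Grace = 3.

3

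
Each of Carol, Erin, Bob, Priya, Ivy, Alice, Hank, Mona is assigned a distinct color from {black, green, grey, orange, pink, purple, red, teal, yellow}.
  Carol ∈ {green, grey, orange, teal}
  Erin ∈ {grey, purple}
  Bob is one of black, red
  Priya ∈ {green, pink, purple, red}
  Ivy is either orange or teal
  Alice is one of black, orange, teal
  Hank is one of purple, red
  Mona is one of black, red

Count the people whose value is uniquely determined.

4

The 8 variables together cover exactly {black, green, grey, orange, pink, purple, red, teal} — 8 values for 8 variables — and pink appears only in Priya's list, so Priya = pink.
The 7 still-open variables draw from only 7 values {black, green, grey, orange, purple, red, teal}, so each is used; only Carol can be green, hence Carol = green.
Among the 6 still-open variables, grey fits only Erin (and all 6 values in {black, grey, orange, purple, red, teal} must be used), so Erin = grey.
Among the 5 still-open variables, purple fits only Hank (and all 5 values in {black, orange, purple, red, teal} must be used), so Hank = purple.
Bob and Mona between them cover only {black, red} — a naked pair. Remove those values from Alice.
Determined: Carol=green, Erin=grey, Priya=pink, Hank=purple. The other people each still have more than one consistent value. That makes 4.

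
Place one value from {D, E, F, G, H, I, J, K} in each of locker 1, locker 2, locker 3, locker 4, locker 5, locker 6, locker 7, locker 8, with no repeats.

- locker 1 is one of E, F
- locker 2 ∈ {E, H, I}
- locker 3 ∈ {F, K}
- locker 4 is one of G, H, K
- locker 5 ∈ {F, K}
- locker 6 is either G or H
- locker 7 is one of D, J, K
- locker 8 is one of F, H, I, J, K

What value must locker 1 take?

E

Among the 8 variables, D fits only locker 7 (and all 8 values in {D, E, F, G, H, I, J, K} must be used), so locker 7 = D.
The 7 still-open variables draw from only 7 values {E, F, G, H, I, J, K}, so each is used; only locker 8 can be J, hence locker 8 = J.
Among the 6 still-open variables, I fits only locker 2 (and all 6 values in {E, F, G, H, I, K} must be used), so locker 2 = I.
The 5 still-open variables together cover exactly {E, F, G, H, K} — 5 values for 5 variables — and E appears only in locker 1's list, so locker 1 = E.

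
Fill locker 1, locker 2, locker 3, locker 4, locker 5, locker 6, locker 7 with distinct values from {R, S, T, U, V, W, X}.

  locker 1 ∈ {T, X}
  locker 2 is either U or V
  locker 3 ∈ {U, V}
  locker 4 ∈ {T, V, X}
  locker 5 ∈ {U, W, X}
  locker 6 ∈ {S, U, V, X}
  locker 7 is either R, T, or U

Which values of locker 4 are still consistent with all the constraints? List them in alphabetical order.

The 7 variables draw from only 7 values {R, S, T, U, V, W, X}, so each is used; only locker 7 can be R, hence locker 7 = R.
The 6 still-open variables draw from only 6 values {S, T, U, V, W, X}, so each is used; only locker 6 can be S, hence locker 6 = S.
The 5 still-open variables together cover exactly {T, U, V, W, X} — 5 values for 5 variables — and W appears only in locker 5's list, so locker 5 = W.
locker 2 and locker 3 share exactly the 2 values {U, V}; by pigeonhole those values go to them, so strike U, V from locker 4.
No further eliminations apply; locker 4 can still be any of T, X.

T, X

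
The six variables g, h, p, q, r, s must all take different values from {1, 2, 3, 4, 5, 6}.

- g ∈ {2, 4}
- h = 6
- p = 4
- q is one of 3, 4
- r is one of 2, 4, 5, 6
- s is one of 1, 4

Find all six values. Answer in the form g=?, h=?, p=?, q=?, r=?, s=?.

h's domain is down to {6}, so h = 6. Remove 6 from r.
That leaves p = 4. Eliminate 4 elsewhere: g, q, r, s.
q must be 3 (only option left).
s must be 1 (only option left).
g's domain is down to {2}, so g = 2. Eliminate 2 elsewhere: r.
r's domain is down to {5}, so r = 5.

g=2, h=6, p=4, q=3, r=5, s=1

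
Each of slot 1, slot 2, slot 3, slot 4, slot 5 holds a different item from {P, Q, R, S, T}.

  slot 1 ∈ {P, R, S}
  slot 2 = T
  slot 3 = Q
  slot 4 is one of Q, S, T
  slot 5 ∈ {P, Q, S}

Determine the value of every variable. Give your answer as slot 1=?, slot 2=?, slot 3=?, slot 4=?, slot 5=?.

slot 2's domain is down to {T}, so slot 2 = T. Eliminate T elsewhere: slot 4.
slot 3's domain is down to {Q}, so slot 3 = Q. Remove Q from slot 4, slot 5.
slot 4's domain is down to {S}, so slot 4 = S. Eliminate S elsewhere: slot 1, slot 5.
That leaves slot 5 = P. So slot 1 can't be P.
slot 1's domain is down to {R}, so slot 1 = R.

slot 1=R, slot 2=T, slot 3=Q, slot 4=S, slot 5=P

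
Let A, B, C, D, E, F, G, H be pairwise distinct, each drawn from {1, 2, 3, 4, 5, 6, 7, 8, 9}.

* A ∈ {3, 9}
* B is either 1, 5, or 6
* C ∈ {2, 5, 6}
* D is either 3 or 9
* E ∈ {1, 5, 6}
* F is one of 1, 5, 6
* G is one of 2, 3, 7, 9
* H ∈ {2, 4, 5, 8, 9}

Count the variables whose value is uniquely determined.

The 2 variables A and D are confined to {3, 9}, which locks those values in; drop them from G, H.
The 3 variables B, E, F are confined to {1, 5, 6}, which locks those values in; drop them from C, H.
C's domain is down to {2}, so C = 2. Eliminate 2 elsewhere: G, H.
G's domain is down to {7}, so G = 7.
Determined: C=2, G=7. The other variables each still have more than one consistent value. That makes 2.

2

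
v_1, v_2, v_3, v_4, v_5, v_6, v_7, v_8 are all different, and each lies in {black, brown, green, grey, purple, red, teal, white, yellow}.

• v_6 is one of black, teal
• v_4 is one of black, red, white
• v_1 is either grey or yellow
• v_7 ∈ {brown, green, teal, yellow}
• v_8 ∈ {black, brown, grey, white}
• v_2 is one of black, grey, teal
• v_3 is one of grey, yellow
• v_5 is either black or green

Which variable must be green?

The 8 variables together cover exactly {black, brown, green, grey, red, teal, white, yellow} — 8 values for 8 variables — and red appears only in v_4's list, so v_4 = red.
The 7 still-open variables together cover exactly {black, brown, green, grey, teal, white, yellow} — 7 values for 7 variables — and white appears only in v_8's list, so v_8 = white.
The 6 still-open variables together cover exactly {black, brown, green, grey, teal, yellow} — 6 values for 6 variables — and brown appears only in v_7's list, so v_7 = brown.
Among the 5 still-open variables, green fits only v_5 (and all 5 values in {black, green, grey, teal, yellow} must be used), so v_5 = green.

v_5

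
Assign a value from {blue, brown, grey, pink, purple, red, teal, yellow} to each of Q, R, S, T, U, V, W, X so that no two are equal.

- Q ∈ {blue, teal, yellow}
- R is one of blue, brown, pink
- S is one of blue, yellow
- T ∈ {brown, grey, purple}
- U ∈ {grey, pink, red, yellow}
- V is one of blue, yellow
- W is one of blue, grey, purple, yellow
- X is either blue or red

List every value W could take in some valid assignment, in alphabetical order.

grey, purple

The 8 variables together cover exactly {blue, brown, grey, pink, purple, red, teal, yellow} — 8 values for 8 variables — and teal appears only in Q's list, so Q = teal.
The 2 variables S and V are confined to {blue, yellow}, which locks those values in; drop them from R, U, W, X.
That leaves X = red. So U can't be red.
No further eliminations apply; W can still be any of grey, purple.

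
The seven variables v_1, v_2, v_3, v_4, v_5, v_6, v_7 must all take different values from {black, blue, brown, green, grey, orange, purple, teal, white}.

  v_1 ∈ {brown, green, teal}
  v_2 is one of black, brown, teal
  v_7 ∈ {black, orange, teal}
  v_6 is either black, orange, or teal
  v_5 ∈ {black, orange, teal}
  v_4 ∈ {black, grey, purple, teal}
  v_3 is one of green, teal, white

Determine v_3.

white

v_5, v_6, v_7 share exactly the 3 values {black, orange, teal}; by pigeonhole those values go to them, so strike black, orange, teal from v_1, v_2, v_3, v_4.
v_2 has just one choice, so v_2 = brown. Strike brown from v_1.
v_1 must be green (only option left). Remove green from v_3.
So v_3 = white.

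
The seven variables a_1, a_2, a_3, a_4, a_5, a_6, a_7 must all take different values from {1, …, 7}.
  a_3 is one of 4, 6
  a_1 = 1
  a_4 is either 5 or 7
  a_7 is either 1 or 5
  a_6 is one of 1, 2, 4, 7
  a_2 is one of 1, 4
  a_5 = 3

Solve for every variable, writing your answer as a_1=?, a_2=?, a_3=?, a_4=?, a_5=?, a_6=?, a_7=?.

a_1's domain is down to {1}, so a_1 = 1. Strike 1 from a_2, a_6, a_7.
a_2's domain is down to {4}, so a_2 = 4. Remove 4 from a_3, a_6.
a_3 must be 6 (only option left).
a_5 has just one choice, so a_5 = 3.
That leaves a_7 = 5. Strike 5 from a_4.
That leaves a_4 = 7. So a_6 can't be 7.
a_6 has just one choice, so a_6 = 2.

a_1=1, a_2=4, a_3=6, a_4=7, a_5=3, a_6=2, a_7=5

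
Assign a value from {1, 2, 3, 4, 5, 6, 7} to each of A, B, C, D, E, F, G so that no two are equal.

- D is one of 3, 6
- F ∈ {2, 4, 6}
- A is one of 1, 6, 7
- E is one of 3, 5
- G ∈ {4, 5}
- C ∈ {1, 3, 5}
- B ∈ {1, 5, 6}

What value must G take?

The 7 variables draw from only 7 values {1, 2, 3, 4, 5, 6, 7}, so each is used; only F can be 2, hence F = 2.
Among the 6 still-open variables, 4 fits only G (and all 6 values in {1, 3, 4, 5, 6, 7} must be used), so G = 4.

4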